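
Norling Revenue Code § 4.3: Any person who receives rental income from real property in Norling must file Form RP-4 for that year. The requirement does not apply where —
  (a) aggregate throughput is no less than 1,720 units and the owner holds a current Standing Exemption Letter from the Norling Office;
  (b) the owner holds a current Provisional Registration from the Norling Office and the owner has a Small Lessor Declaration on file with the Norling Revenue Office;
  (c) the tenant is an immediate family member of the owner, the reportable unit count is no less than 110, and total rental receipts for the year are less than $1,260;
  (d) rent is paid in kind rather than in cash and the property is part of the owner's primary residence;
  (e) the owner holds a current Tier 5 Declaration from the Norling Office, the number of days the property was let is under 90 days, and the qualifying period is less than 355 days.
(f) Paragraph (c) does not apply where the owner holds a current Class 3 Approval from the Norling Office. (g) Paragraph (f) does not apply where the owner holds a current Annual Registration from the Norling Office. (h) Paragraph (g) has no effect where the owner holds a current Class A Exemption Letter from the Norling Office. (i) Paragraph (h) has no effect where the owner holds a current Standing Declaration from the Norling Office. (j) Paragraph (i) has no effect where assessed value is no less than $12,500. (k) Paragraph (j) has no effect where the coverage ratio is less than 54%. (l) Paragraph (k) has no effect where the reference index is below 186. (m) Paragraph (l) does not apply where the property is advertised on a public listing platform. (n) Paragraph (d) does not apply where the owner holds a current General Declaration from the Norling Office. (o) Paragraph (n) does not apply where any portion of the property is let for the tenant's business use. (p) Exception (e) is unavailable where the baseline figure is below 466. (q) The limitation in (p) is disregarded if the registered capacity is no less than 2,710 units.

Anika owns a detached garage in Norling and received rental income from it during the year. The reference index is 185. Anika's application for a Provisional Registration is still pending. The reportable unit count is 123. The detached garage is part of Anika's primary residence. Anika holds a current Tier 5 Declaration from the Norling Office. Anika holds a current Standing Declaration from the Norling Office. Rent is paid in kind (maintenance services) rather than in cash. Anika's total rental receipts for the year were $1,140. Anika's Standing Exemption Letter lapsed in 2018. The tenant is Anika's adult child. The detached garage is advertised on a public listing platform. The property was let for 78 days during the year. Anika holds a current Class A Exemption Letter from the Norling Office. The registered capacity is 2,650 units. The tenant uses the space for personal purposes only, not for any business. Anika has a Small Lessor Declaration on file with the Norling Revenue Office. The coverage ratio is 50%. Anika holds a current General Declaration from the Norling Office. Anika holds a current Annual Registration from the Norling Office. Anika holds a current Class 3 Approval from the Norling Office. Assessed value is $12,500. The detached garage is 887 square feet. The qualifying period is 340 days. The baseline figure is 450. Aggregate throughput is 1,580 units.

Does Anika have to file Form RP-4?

Exception (a) does not apply: aggregate throughput is 1,580 units, short of 1,720 units.
Exception (b) does not apply: there is no Provisional Registration in force.
Exception (c) is satisfied on its face — the tenant is an immediate family member; the reportable unit count is 123, meeting the 110 threshold; total rental receipts for the year are $1,140, less than the $1,260 limit. Under paragraphs (f)–(m): (f) operates (a current Class 3 Approval is held), but is overridden by (g): (g) is engaged — a current Annual Registration is held. (h) is engaged (a current Class A Exemption Letter is held), but yields to (i): (i) is triggered — a current Standing Declaration is held. (j) is engaged (assessed value is $12,500, meeting the $12,500 threshold), but is set aside by (k): (k) is triggered — the coverage ratio is 50%, less than the 54% limit. (l) is triggered (the reference index is 185, below the 186 limit), but is displaced by (m): (m) operates against (l): the property is publicly advertised. Exception (c) stands.
Exception (d) is satisfied on its face — rent is paid in kind; the detached garage is part of the primary residence. However, paragraphs (n)–(o) must be considered: (n) operates — a current General Declaration is held. (o), which would lift (n), is inapplicable — the space is used for personal purposes only. Exception (d) does not apply.
Exception (e) is satisfied on its face — a current Tier 5 Declaration is held; the number of days the property was let is 78 days, under the 90 days limit; the qualifying period is 340 days, less than the 355 days limit. Turning to paragraphs (p)–(q): (p) is triggered — the baseline figure is 450, below the 466 limit. (q) does not operate here (the registered capacity is 2,650 units, short of 2,710 units), so (p) stands. (e) is therefore removed.

No — exception (c) applies; Anika is not required to file Form RP-4.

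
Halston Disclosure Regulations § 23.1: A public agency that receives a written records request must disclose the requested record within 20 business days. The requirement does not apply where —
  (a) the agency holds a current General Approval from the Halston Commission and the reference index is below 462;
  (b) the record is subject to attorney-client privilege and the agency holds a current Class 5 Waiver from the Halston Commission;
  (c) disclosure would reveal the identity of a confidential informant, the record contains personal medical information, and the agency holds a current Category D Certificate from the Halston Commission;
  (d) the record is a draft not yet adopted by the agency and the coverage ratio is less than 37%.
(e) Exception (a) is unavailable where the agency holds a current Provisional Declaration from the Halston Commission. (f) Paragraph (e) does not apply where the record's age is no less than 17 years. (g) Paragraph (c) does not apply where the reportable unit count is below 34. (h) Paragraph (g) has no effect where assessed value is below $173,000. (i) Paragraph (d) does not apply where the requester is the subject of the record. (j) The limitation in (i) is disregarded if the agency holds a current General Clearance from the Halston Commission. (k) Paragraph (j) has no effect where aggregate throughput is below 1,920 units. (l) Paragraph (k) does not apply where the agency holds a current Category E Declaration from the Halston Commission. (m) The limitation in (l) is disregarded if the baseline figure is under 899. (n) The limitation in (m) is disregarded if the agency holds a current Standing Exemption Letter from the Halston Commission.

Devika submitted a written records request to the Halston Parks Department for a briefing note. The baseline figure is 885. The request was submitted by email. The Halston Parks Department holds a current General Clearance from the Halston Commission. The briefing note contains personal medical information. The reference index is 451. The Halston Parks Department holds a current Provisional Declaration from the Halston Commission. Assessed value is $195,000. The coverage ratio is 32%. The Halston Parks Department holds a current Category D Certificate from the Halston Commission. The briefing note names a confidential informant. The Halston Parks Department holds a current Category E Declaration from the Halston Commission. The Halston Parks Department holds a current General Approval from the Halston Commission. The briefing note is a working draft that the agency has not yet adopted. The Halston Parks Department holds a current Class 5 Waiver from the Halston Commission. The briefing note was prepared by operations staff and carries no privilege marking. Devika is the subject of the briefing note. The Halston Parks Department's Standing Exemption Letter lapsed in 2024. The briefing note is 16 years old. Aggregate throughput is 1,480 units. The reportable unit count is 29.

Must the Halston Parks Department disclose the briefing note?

Yes — the Halston Parks Department must disclose the briefing note.

All of (a)'s requirements are met (a current General Approval is held; the reference index is 451, below the 462 limit). However, paragraphs (e)–(f) must be considered: (e) is triggered — a current Provisional Declaration is held. (f) is not triggered (the record's age is 16 years, short of 17 years), so (e) stands. (a) is therefore removed.
Exception (b) requires that the record is subject to attorney-client privilege; but the briefing note carries no privilege marking, so (b) is unavailable.
Exception (c): the briefing note names a confidential informant; the briefing note contains personal medical information; a current Category D Certificate is held — every condition holds. However, paragraphs (g)–(h) must be considered: (g) is triggered — the reportable unit count is 29, below the 34 limit. (h), which would lift (g), does not operate here — assessed value is $195,000, not below $173,000. So (c) is unavailable.
All of (d)'s requirements are met (the briefing note is an unadopted draft; the coverage ratio is 32%, less than the 37% limit). However, paragraphs (i)–(n) must be considered: (i) operates against (d): Devika is the subject of the briefing note. (j) would limit (i) — a current General Clearance is held — but (k) sets (j) aside: (k) operates against (j): aggregate throughput is 1,480 units, below the 1,920 units limit. (l) applies (a current Category E Declaration is held), but yields to (m): (m) applies — the baseline figure is 885, under the 899 limit. (n), which would lift (m), is inapplicable — the Standing Exemption Letter is not current. Exception (d) does not apply.
No exception displaces § 23.1.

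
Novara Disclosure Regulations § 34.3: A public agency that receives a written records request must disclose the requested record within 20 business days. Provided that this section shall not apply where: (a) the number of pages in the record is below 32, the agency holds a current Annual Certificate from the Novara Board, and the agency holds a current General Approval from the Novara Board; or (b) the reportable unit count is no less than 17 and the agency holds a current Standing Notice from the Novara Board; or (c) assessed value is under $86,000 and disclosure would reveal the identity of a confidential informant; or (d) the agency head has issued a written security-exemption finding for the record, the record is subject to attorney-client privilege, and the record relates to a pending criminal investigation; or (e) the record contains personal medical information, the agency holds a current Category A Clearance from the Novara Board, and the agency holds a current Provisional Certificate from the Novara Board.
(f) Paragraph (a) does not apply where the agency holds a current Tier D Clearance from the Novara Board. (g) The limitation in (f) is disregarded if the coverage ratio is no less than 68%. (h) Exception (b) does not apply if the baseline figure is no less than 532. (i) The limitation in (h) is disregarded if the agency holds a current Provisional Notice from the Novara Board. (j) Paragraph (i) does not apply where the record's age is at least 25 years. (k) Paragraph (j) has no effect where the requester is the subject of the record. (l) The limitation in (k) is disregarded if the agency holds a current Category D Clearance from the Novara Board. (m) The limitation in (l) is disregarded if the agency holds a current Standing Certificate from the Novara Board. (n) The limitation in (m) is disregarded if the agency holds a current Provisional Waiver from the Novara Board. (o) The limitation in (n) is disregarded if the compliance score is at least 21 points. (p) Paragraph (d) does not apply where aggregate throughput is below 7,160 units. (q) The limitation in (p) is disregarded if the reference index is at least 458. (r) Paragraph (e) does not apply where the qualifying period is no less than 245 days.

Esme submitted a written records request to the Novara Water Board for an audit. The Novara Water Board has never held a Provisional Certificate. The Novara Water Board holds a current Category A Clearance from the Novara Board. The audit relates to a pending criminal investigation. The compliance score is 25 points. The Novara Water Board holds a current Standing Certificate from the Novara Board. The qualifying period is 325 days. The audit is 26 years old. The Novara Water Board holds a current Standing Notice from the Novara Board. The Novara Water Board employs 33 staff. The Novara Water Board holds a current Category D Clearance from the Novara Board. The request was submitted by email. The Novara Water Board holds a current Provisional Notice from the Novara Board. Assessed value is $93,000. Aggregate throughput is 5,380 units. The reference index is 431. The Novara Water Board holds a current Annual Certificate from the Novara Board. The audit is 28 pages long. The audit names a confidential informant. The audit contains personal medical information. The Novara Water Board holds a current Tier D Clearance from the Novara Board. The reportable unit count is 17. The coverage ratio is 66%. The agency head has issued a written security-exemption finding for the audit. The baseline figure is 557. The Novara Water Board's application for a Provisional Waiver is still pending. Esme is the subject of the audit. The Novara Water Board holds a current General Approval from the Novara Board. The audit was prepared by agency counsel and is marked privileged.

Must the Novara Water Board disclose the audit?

Exception (a) is satisfied on its face — the number of pages in the record is 28, below the 32 limit; a current Annual Certificate is held; a current General Approval is held. However, paragraphs (f)–(g) must be considered: (f) operates against (a): a current Tier D Clearance is held. (g), which would lift (f), does not operate here — the coverage ratio is 66%, short of 68%. Exception (a) does not apply.
Exception (b)'s conditions are all satisfied: the reportable unit count is 17, meeting the 17 threshold; a current Standing Notice is held. Applying paragraphs (h)–(o): (h) is engaged (the baseline figure is 557, meeting the 532 threshold), but is displaced by (i): (i) applies — a current Provisional Notice is held. (j) operates (the record's age is 26 years, meeting the 25 years threshold), but is set aside by (k): (k) operates against (j): Esme is the subject of the audit. (l) would limit (k) — a current Category D Clearance is held — but (m) sets (l) aside: (m) operates against (l): a current Standing Certificate is held. (n) does not operate here (the Provisional Waiver is not current), so (m) stands. (b) remains available.
Exception (c) requires that assessed value is under $86,000; but assessed value is $93,000, not under $86,000, so (c) is unavailable.
All of (d)'s requirements are met (a written security-exemption finding has been issued; the audit is privileged; the audit relates to a pending investigation). However, paragraphs (p)–(q) must be considered: (p) operates — aggregate throughput is 5,380 units, below the 7,160 units limit. (q) does not operate here (the reference index is 431, short of 458), so (p) stands. So (d) is unavailable.
Exception (e) does not apply: no current Provisional Certificate is held.

No — exception (b) applies; the Novara Water Board is not required to disclose the audit.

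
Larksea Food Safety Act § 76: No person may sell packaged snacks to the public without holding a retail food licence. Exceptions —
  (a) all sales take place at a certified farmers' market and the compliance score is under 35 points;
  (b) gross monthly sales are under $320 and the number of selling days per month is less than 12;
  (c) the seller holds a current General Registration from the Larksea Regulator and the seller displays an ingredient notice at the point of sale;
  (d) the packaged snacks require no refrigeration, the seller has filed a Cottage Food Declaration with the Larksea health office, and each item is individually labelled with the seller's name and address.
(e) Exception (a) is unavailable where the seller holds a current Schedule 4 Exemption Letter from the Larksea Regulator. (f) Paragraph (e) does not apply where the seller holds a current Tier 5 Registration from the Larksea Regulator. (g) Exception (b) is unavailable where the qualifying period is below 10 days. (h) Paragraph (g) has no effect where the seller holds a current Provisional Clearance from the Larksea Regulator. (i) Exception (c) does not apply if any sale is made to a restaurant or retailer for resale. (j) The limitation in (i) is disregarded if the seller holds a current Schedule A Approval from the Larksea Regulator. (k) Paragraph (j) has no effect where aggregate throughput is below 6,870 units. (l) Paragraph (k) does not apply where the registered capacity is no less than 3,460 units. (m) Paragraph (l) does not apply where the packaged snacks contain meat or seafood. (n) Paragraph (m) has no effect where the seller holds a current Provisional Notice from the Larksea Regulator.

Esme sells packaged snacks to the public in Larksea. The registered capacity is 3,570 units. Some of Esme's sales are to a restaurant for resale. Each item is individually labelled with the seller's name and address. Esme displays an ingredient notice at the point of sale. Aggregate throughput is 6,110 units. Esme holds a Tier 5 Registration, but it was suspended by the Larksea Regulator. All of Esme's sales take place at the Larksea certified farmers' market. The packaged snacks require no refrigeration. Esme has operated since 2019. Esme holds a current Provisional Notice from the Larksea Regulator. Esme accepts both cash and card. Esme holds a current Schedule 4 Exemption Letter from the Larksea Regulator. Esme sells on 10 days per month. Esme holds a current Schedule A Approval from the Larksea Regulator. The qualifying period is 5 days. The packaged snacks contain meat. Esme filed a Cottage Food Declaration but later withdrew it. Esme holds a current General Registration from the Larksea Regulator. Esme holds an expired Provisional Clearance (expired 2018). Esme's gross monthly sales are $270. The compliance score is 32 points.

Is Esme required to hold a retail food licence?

Exception (a)'s conditions are all satisfied: all sales are at a certified farmers' market; the compliance score is 32 points, under the 35 points limit. However, paragraphs (e)–(f) must be considered: (e) applies — a current Schedule 4 Exemption Letter is held. (f), which would lift (e), is not engaged — the Tier 5 Registration is not current. So (a) is unavailable.
Exception (b): gross monthly sales are $270, under the $320 limit; the number of selling days per month is 10, less than the 12 limit — every condition holds. Turning to paragraphs (g)–(h): (g) operates against (b): the qualifying period is 5 days, below the 10 days limit. (h), which would lift (g), is not engaged — the Provisional Clearance is not current. (b) is therefore removed.
Exception (c): a current General Registration is held; an ingredient notice is displayed — every condition holds. Considering the limiting provisions: (i) applies (some sales are to a restaurant for resale), but yields to (j): (j) is engaged — a current Schedule A Approval is held. (k) would limit (j) — aggregate throughput is 6,110 units, below the 6,870 units limit — but (l) sets (k) aside: (l) operates against (k): the registered capacity is 3,570 units, meeting the 3,460 units threshold. (m) would limit (l) — the packaged snacks contain meat — but (n) sets (m) aside: (n) is triggered — a current Provisional Notice is held. So (c) applies.
Exception (d) does not apply: the Cottage Food Declaration was withdrawn.

No — exception (c) applies; Esme is not required to hold a retail food licence.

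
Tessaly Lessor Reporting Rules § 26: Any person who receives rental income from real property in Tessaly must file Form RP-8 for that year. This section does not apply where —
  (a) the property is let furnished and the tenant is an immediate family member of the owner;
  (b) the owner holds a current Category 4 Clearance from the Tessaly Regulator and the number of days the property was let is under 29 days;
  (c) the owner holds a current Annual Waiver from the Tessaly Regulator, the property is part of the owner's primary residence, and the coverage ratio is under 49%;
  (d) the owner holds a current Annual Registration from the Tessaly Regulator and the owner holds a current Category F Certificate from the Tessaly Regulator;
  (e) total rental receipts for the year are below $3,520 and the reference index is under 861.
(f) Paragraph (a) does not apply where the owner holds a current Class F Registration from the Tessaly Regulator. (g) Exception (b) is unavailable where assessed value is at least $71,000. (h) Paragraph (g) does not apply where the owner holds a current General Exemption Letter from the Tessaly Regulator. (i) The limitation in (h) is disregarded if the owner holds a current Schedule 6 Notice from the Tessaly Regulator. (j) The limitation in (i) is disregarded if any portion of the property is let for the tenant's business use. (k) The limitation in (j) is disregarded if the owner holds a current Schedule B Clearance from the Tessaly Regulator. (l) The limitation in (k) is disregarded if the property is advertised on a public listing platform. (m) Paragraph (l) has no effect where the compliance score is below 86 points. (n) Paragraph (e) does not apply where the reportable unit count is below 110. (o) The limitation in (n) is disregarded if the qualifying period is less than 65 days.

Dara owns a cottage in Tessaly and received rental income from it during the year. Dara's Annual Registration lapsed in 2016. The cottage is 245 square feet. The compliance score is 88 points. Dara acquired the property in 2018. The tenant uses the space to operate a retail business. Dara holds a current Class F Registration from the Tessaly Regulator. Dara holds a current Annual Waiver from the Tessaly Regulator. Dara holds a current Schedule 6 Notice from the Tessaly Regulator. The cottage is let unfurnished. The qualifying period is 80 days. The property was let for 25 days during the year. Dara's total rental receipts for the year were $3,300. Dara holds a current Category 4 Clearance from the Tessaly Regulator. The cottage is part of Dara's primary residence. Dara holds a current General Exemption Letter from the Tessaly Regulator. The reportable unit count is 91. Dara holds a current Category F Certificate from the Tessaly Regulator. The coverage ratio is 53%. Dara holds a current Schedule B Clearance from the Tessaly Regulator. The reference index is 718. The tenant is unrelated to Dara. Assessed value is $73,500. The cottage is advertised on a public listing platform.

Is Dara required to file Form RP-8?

Exception (a) does not apply: the property is let unfurnished.
Exception (b) is satisfied on its face — a current Category 4 Clearance is held; the number of days the property was let is 25 days, under the 29 days limit. Considering the limiting provisions: (g) is triggered (assessed value is $73,500, meeting the $71,000 threshold), but is itself disapplied by (h): (h) operates — a current General Exemption Letter is held. (i) is triggered (a current Schedule 6 Notice is held), but is overridden by (j): (j) is triggered — the space is let for business use. (k) is triggered (a current Schedule B Clearance is held), but is displaced by (l): (l) operates — the property is publicly advertised. (m), which would lift (l), does not operate here — the compliance score is 88 points, not below 86 points. Exception (b) stands.
Exception (c) does not apply: the coverage ratio is 53%, not under 49%.
Exception (d) fails — no current Annual Registration is held.
All of (e)'s requirements are met (total rental receipts for the year are $3,300, below the $3,520 limit; the reference index is 718, under the 861 limit). However, paragraphs (n)–(o) must be considered: (n) is triggered — the reportable unit count is 91, below the 110 limit. (o), which would lift (n), does not operate here — the qualifying period is 80 days, not less than 65 days. Exception (e) does not apply.

No — exception (b) applies; Dara is not required to file Form RP-8.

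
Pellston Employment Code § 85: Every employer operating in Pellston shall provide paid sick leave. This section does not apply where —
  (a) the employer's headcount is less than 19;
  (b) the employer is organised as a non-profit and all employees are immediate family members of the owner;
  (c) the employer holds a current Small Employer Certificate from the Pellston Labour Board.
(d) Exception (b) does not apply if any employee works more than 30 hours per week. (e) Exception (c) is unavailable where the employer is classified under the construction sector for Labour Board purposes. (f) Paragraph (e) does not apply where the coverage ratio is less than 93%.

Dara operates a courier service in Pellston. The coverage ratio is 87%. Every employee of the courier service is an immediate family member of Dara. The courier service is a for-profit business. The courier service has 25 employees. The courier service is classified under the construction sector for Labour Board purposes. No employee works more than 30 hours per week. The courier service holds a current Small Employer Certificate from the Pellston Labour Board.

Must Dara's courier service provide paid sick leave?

No — exception (c) applies; Dara's courier service is not required to provide paid sick leave.

Exception (a) fails — the employer's headcount is 25, not less than 19.
Exception (b) requires that the employer is organised as a non-profit; but the employer is for-profit, so (b) is unavailable.
All of (c)'s requirements are met (a current Small Employer Certificate is held). Considering the limiting provisions: (e) is engaged (the courier service is classified under the construction sector), but is overridden by (f): (f) operates against (e): the coverage ratio is 87%, less than the 93% limit. So (c) applies.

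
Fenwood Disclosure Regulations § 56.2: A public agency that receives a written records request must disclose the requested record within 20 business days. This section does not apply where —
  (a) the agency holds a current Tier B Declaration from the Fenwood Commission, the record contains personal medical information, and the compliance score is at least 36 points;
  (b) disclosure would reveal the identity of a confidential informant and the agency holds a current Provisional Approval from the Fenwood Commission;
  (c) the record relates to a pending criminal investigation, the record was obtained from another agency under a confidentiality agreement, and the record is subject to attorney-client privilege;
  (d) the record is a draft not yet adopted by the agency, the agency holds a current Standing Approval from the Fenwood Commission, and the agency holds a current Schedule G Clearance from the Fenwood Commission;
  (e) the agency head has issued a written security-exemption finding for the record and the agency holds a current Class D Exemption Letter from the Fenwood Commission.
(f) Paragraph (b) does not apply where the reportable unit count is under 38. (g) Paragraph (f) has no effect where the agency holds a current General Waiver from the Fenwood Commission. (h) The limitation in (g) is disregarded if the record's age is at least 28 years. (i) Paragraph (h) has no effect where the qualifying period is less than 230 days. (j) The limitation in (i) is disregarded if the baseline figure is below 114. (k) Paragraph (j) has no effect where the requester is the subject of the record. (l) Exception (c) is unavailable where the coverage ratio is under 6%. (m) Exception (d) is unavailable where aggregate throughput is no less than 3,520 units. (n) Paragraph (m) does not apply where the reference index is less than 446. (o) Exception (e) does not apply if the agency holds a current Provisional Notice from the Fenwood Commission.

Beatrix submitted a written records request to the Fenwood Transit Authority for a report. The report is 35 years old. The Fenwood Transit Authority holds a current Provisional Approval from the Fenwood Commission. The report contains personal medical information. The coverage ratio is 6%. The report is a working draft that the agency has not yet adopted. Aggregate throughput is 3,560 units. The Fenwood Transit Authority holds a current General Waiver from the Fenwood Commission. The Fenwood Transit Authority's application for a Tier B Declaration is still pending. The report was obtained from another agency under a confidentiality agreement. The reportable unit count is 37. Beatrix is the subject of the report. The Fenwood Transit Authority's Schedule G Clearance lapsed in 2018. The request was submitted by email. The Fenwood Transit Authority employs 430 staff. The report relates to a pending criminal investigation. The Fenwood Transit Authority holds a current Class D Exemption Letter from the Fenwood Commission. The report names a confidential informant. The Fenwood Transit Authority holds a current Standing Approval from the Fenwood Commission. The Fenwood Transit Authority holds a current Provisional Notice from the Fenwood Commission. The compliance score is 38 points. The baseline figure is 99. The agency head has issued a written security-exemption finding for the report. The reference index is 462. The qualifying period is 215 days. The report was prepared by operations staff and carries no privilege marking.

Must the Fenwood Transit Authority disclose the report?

Exception (a) does not apply: the Tier B Declaration is not current.
Exception (b)'s conditions are all satisfied: the report names a confidential informant; a current Provisional Approval is held. Under paragraphs (f)–(k): (f) applies (the reportable unit count is 37, under the 38 limit), but is set aside by (g): (g) applies — a current General Waiver is held. (h) would limit (g) — the record's age is 35 years, meeting the 28 years threshold — but (i) sets (h) aside: (i) operates — the qualifying period is 215 days, less than the 230 days limit. (j) applies (the baseline figure is 99, below the 114 limit), but is displaced by (k): (k) operates against (j): Beatrix is the subject of the report. Exception (b) stands.
Exception (c) fails — the report carries no privilege marking.
Exception (d) fails — no current Schedule G Clearance is held.
All of (e)'s requirements are met (a written security-exemption finding has been issued; a current Class D Exemption Letter is held). But applying paragraph (o): (o) operates against (e): a current Provisional Notice is held. So (e) is unavailable.

No — exception (b) applies; the Fenwood Transit Authority is not required to disclose the report.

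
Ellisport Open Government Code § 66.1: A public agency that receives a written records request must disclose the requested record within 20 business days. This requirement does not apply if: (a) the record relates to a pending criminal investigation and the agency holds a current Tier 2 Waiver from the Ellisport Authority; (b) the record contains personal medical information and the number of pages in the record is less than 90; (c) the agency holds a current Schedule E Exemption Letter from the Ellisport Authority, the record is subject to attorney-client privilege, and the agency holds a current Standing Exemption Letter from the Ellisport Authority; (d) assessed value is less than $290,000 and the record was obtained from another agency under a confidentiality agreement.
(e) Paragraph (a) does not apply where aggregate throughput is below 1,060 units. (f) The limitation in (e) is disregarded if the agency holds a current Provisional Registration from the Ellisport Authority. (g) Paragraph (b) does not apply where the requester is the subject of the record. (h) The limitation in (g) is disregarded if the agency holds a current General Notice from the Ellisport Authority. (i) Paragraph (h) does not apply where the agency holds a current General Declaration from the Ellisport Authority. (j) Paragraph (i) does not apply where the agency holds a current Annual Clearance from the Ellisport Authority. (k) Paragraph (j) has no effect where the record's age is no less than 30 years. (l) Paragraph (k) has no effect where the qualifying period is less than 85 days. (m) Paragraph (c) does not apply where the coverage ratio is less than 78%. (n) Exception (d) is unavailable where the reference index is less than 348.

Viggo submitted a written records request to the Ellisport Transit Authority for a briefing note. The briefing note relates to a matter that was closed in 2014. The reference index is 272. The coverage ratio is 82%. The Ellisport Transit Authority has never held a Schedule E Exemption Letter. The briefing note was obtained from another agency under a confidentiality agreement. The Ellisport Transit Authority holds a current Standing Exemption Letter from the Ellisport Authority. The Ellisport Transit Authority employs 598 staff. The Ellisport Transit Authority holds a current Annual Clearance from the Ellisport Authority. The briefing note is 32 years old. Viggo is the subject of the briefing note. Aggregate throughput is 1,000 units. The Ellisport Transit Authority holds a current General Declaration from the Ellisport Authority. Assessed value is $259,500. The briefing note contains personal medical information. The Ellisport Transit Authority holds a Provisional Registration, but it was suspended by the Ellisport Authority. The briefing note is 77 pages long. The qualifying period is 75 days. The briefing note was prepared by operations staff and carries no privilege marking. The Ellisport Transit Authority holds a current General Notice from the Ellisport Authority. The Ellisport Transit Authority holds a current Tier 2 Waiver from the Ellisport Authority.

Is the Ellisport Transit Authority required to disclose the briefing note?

Exception (a) does not apply: the briefing note relates to a closed matter.
Exception (b)'s conditions are all satisfied: the briefing note contains personal medical information; the number of pages in the record is 77, less than the 90 limit. Considering the limiting provisions: (g) is engaged (Viggo is the subject of the briefing note), but yields to (h): (h) applies — a current General Notice is held. (i) applies (a current General Declaration is held), but is overridden by (j): (j) is triggered — a current Annual Clearance is held. (k) would limit (j) — the record's age is 32 years, meeting the 30 years threshold — but (l) sets (k) aside: (l) applies — the qualifying period is 75 days, less than the 85 days limit. (b) remains available.
Exception (c) fails — there is no Schedule E Exemption Letter in force.
Exception (d)'s conditions are all satisfied: assessed value is $259,500, less than the $290,000 limit; the briefing note was obtained under a confidentiality agreement. But: (n) operates against (d): the reference index is 272, less than the 348 limit. So (d) is unavailable.

No — exception (b) applies; the Ellisport Transit Authority is not required to disclose the briefing note.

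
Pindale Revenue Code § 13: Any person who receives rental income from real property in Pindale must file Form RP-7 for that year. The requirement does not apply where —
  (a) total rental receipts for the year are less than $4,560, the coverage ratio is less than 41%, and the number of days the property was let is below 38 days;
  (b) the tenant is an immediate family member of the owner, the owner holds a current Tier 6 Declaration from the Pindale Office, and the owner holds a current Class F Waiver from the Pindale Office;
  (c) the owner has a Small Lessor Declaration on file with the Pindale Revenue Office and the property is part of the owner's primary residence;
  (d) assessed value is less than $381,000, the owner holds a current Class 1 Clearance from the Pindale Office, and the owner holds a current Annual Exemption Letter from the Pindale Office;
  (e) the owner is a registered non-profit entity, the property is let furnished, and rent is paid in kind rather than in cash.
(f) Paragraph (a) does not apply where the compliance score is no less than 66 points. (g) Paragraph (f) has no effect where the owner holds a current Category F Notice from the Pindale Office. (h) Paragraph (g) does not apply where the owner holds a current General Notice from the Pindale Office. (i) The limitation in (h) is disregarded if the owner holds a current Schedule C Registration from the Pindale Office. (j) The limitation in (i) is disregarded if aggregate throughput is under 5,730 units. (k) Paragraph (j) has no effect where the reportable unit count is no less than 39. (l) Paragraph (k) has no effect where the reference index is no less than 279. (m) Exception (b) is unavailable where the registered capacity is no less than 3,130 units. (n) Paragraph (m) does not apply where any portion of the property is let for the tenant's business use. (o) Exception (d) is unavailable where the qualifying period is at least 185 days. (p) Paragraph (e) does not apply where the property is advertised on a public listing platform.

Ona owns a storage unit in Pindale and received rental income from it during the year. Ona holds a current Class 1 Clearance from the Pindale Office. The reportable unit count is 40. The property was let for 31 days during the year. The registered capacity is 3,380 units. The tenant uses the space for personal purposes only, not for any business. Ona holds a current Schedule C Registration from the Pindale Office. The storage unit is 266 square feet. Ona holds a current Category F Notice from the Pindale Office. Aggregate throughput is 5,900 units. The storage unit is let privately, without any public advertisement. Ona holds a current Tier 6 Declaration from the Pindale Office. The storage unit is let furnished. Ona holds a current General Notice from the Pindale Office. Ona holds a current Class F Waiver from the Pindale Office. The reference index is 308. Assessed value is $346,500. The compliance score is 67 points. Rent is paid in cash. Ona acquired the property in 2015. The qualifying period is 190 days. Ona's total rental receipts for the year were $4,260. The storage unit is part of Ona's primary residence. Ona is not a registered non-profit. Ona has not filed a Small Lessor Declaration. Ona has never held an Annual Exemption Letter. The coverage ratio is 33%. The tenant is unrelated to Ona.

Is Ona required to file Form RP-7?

No — exception (a) applies; Ona is not required to file Form RP-7.

Exception (a)'s conditions are all satisfied: total rental receipts for the year are $4,260, less than the $4,560 limit; the coverage ratio is 33%, less than the 41% limit; the number of days the property was let is 31 days, below the 38 days limit. Considering the limiting provisions: (f) would limit (a) — the compliance score is 67 points, meeting the 66 points threshold — but (g) sets (f) aside: (g) operates against (f): a current Category F Notice is held. (h) operates (a current General Notice is held), but is itself disapplied by (i): (i) operates against (h): a current Schedule C Registration is held. (j) is not engaged (aggregate throughput is 5,900 units, not under 5,730 units), so (i) stands. So (a) applies.
Exception (b) requires that the tenant is an immediate family member of the owner; but the tenant is unrelated to the owner, so (b) is unavailable.
Exception (c) requires that the owner has a Small Lessor Declaration on file with the Pindale Revenue Office; but no Small Lessor Declaration is on file, so (c) is unavailable.
Exception (d) does not apply: there is no Annual Exemption Letter in force.
Exception (e) does not apply: Ona is not a registered non-profit.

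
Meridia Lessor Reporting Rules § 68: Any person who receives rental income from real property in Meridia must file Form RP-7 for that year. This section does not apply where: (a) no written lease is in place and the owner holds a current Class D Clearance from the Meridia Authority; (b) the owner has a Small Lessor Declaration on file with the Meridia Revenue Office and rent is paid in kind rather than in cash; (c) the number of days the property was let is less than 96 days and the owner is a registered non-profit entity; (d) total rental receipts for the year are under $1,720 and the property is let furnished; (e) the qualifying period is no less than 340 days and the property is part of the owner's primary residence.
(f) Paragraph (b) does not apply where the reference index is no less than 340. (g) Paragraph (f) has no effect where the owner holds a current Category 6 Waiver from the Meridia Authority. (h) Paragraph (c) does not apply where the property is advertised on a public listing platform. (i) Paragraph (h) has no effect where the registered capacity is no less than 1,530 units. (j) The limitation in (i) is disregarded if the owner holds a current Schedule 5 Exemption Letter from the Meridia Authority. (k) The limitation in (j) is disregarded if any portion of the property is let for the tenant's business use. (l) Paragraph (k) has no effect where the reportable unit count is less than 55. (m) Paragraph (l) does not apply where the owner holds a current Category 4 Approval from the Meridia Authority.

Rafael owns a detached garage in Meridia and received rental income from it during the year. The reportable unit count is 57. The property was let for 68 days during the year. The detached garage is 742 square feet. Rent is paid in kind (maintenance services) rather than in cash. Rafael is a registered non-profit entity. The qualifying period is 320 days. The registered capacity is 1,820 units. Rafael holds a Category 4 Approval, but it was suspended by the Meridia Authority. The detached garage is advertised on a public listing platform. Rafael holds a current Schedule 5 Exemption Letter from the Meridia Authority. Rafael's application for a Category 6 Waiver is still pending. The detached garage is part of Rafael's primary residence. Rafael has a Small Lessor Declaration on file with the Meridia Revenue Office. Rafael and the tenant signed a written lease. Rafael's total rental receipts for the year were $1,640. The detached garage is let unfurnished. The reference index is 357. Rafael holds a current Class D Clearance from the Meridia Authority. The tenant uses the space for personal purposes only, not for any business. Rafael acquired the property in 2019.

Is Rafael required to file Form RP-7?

Exception (a) requires that no written lease is in place; but a written lease is in place, so (a) is unavailable.
Exception (b) is satisfied on its face — a Small Lessor Declaration is on file; rent is paid in kind. However, paragraphs (f)–(g) must be considered: (f) operates — the reference index is 357, meeting the 340 threshold. (g), which would lift (f), is not triggered — no current Category 6 Waiver is held. (b) is therefore removed.
Exception (c): the number of days the property was let is 68 days, less than the 96 days limit; Rafael is a registered non-profit — every condition holds. Turning to paragraphs (h)–(m): (h) operates against (c): the property is publicly advertised. (i) would limit (h) — the registered capacity is 1,820 units, meeting the 1,530 units threshold — but (j) sets (i) aside: (j) operates against (i): a current Schedule 5 Exemption Letter is held. (k), which would lift (j), is inapplicable — the space is used for personal purposes only. (c) is therefore removed.
Exception (d) fails — the property is let unfurnished.
Exception (e) requires that the qualifying period is no less than 340 days; but the qualifying period is 320 days, short of 340 days, so (e) is unavailable.
No exception applies. The general rule governs.

Yes — Rafael must file Form RP-7.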